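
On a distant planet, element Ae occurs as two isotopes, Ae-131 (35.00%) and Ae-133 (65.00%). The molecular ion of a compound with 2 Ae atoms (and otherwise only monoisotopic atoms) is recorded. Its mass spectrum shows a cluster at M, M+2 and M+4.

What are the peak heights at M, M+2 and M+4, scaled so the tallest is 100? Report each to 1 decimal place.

Expanding (0.3500 + 0.6500)^2:
P(M) = 0.3500^2 = 0.122500
P(M+2) = 2 × 0.3500^1 × 0.6500^1 = 0.455000
P(M+4) = 0.6500^2 = 0.422500
The M+2 peak is largest (0.455000); scaling to 100 gives 26.9 : 100.0 : 92.9.

26.9 : 100.0 : 92.9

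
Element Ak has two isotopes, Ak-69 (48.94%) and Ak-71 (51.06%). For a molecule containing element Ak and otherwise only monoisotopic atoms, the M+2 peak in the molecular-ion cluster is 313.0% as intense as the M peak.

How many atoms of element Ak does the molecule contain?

With n Ak atoms, P(M+2)/P(M) = C(n,1)·p^(n−1)q / p^n = n·q/p = n · 0.5106/0.4894.
n = 3.130 × 0.4894/0.5106 = 3.00 ≈ 3

3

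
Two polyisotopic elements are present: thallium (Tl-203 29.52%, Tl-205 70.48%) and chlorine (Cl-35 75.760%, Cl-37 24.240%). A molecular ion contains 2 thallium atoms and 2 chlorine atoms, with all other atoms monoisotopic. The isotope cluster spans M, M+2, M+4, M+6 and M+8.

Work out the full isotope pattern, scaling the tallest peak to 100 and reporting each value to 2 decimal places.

Thallium pattern (n=2): 0.08714304 : 0.41611392 : 0.49674304
Chlorine pattern (n=2): 0.57395776 : 0.36728448 : 0.05875776
Convolve the two distributions (both contribute in 2-u steps):
  M: 0.08714304×0.57395776 = 0.050016
  M+2: 0.08714304×0.36728448 + 0.41611392×0.57395776 = 0.270838
  M+4: 0.08714304×0.05875776 + 0.41611392×0.36728448 + 0.49674304×0.57395776 = 0.443062
  M+6: 0.41611392×0.05875776 + 0.49674304×0.36728448 = 0.206896
  M+8: 0.49674304×0.05875776 = 0.029188
Scale to base peak (0.443062) = 100: 11.29 : 61.13 : 100.00 : 46.70 : 6.59

11.29 : 61.13 : 100.00 : 46.70 : 6.59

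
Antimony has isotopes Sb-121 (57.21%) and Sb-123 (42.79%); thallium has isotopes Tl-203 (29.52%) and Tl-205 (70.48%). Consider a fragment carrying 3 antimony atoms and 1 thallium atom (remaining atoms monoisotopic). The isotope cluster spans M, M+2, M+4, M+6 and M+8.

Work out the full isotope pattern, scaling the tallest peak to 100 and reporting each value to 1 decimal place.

Antimony pattern (n=3): 0.18724742 : 0.42015297 : 0.3142518 : 0.07834781
Thallium pattern (n=1): 0.2952 : 0.7048
Convolve the two distributions (both contribute in 2-u steps):
  M: 0.18724742×0.2952 = 0.055275
  M+2: 0.18724742×0.7048 + 0.42015297×0.2952 = 0.256001
  M+4: 0.42015297×0.7048 + 0.3142518×0.2952 = 0.388891
  M+6: 0.3142518×0.7048 + 0.07834781×0.2952 = 0.244613
  M+8: 0.07834781×0.7048 = 0.055220
Scale to base peak (0.388891) = 100: 14.2 : 65.8 : 100.0 : 62.9 : 14.2

14.2 : 65.8 : 100.0 : 62.9 : 14.2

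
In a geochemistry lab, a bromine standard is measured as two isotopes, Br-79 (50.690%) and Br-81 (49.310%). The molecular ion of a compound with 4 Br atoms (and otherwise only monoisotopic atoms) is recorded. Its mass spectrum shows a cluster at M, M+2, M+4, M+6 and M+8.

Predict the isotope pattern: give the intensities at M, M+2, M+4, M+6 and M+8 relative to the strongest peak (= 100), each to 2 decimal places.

17.61 : 68.53 : 100.00 : 64.85 : 15.77

Each Br atom is independently Br-79 (p = 0.50690) or Br-81 (q = 0.49310); the cluster is the binomial expansion (p + q)^4.
P(M) = 0.50690^4 = 0.066022
P(M+2) = 4 × 0.50690^3 × 0.49310^1 = 0.256899
P(M+4) = 6 × 0.50690^2 × 0.49310^2 = 0.374857
P(M+6) = 4 × 0.50690^1 × 0.49310^3 = 0.243101
P(M+8) = 0.49310^4 = 0.059121
The M+4 peak is largest (0.374857); scaling to 100 gives 17.61 : 68.53 : 100.00 : 64.85 : 15.77.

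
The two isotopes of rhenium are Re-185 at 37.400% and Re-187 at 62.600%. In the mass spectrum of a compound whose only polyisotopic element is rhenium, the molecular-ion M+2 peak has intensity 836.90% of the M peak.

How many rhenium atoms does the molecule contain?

With n Re atoms, P(M+2)/P(M) = C(n,1)·p^(n−1)q / p^n = n·q/p = n · 0.62600/0.37400.
n = 8.3690 × 0.37400/0.62600 = 5.00 ≈ 5

5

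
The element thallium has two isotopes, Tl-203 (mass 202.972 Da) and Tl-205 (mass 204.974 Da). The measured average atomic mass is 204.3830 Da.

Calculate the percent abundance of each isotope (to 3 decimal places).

Writing the weighted mean with unknown fraction x of Tl-203:
202.972·x + 204.974·(1 − x) = 204.3830
(202.972 − 204.974)·x = 204.3830 − 204.974
x = -0.5910 / -2.002 = 0.29520 → 29.520% Tl-203, 70.480% Tl-205.

Tl-203: 29.520%, Tl-205: 70.480%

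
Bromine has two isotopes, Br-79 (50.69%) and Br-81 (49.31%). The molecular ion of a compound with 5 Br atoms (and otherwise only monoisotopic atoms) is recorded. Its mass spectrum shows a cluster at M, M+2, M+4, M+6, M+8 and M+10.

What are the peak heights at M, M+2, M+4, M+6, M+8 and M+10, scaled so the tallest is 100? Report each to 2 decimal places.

Expanding (0.5069 + 0.4931)^5:
P(M) = 0.5069^5 = 0.033467
P(M+2) = 5 × 0.5069^4 × 0.4931^1 = 0.162777
P(M+4) = 10 × 0.5069^3 × 0.4931^2 = 0.316692
P(M+6) = 10 × 0.5069^2 × 0.4931^3 = 0.308070
P(M+8) = 5 × 0.5069^1 × 0.4931^4 = 0.149842
P(M+10) = 0.4931^5 = 0.029152
The M+4 peak is largest (0.316692); scaling to 100 gives 10.57 : 51.40 : 100.00 : 97.28 : 47.31 : 9.21.

10.57 : 51.40 : 100.00 : 97.28 : 47.31 : 9.21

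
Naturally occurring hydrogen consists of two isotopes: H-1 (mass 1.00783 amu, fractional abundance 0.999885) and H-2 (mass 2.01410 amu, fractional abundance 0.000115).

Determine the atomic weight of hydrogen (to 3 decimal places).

1.008 amu

Ar = Σ fᵢ·mᵢ = 0.999885 × 1.00783 + 0.000115 × 2.01410
= 1.007714 + 0.000232 = 1.007946 amu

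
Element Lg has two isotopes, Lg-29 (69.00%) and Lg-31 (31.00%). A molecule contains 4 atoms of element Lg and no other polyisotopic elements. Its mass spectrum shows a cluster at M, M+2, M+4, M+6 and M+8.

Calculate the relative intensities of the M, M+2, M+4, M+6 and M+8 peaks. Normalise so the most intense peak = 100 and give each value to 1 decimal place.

55.6 : 100.0 : 67.4 : 20.2 : 2.3

Each Lg atom is independently Lg-29 (p = 0.6900) or Lg-31 (q = 0.3100); the cluster is the binomial expansion (p + q)^4.
P(M) = 0.6900^4 = 0.226671
P(M+2) = 4 × 0.6900^3 × 0.3100^1 = 0.407351
P(M+4) = 6 × 0.6900^2 × 0.3100^2 = 0.274519
P(M+6) = 4 × 0.6900^1 × 0.3100^3 = 0.082223
P(M+8) = 0.3100^4 = 0.009235
The M+2 peak is largest (0.407351); scaling to 100 gives 55.6 : 100.0 : 67.4 : 20.2 : 2.3.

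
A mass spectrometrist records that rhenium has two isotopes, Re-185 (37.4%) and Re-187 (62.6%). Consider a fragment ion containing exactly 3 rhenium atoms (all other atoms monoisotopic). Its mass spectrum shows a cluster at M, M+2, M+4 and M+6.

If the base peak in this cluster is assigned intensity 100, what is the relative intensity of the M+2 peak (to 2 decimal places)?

Binomial terms of (0.374 + 0.626)^3: M 0.0523, M+2 0.2627, M+4 0.4397, M+6 0.2453 → M+4 is the base peak.
P(M+4) = C(3,2) × 0.374^1 × 0.626^2 = 3 × 0.3740 × 0.391876 = 0.439685 (base)
P(M+2) = C(3,1) × 0.374^2 × 0.626^1 = 3 × 0.139876 × 0.6260 = 0.262687
Relative intensity = 0.262687 / 0.439685 × 100 = 59.74

59.74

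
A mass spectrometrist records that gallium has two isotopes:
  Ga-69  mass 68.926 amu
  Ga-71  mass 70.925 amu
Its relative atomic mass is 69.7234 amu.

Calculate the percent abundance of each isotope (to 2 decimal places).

With x = fraction of Ga-69 (so Ga-71 is 1 − x):
68.926·x + 70.925·(1 − x) = 69.7234
(68.926 − 70.925)·x = 69.7234 − 70.925
x = -1.2016 / -1.999 = 0.60110 → 60.11% Ga-69, 39.89% Ga-71.

Ga-69: 60.11%, Ga-71: 39.89%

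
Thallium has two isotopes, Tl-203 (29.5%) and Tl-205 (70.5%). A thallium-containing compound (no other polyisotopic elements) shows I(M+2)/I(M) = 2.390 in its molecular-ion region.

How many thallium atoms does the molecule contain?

For n independent Tl atoms, I(M+2)/I(M) = n · (abundance Tl-205) / (abundance Tl-203) = n · 0.705/0.295.
n = 2.390 × 0.295/0.705 = 1.00 ≈ 1

1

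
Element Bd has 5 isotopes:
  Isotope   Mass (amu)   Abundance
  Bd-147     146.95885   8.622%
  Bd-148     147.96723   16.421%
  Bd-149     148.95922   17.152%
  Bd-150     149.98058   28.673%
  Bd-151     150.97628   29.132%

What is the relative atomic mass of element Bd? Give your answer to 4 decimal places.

Weight each isotope mass by its fractional abundance: 0.08622 × 146.95885 + 0.16421 × 147.96723 + 0.17152 × 148.95922 + 0.28673 × 149.98058 + 0.29132 × 150.97628
= 12.670792 + 24.297699 + 25.549485 + 43.003932 + 43.982410 = 149.504318 amu

149.5043 amu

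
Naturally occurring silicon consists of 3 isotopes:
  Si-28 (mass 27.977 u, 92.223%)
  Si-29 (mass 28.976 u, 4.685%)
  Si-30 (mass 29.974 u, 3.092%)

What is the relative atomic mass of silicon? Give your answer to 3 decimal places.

Average mass = Σ (abundance × isotope mass) = 0.92223 × 27.977 + 0.04685 × 28.976 + 0.03092 × 29.974
= 25.8012 + 1.3575 + 0.9268 = 28.0855 u

28.086 u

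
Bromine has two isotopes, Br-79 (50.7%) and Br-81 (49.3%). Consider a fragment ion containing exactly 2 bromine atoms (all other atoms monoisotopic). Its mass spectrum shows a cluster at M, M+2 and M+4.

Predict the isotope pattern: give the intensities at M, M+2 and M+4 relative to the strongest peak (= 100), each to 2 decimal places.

51.42 : 100.00 : 48.62

The 2 Br atoms are independent, so intensities follow the terms of (0.507 + 0.493)^2.
P(M) = 0.507^2 = 0.257049
P(M+2) = 2 × 0.507^1 × 0.493^1 = 0.499902
P(M+4) = 0.493^2 = 0.243049
The M+2 peak is largest (0.499902); scaling to 100 gives 51.42 : 100.00 : 48.62.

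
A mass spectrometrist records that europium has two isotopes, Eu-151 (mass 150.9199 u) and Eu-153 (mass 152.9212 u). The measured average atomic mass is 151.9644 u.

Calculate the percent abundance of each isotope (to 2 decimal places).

Let x be the fractional abundance of Eu-151; then Eu-153 has abundance 1 − x.
150.9199·x + 152.9212·(1 − x) = 151.9644
(150.9199 − 152.9212)·x = 151.9644 − 152.9212
x = -0.9568 / -2.0013 = 0.47809 → 47.81% Eu-151, 52.19% Eu-153.

Eu-151: 47.81%, Eu-153: 52.19%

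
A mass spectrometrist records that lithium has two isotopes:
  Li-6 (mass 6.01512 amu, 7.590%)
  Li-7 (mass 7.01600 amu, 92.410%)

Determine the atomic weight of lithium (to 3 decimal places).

6.940 amu

Weight each isotope mass by its fractional abundance: 0.07590 × 6.01512 + 0.92410 × 7.01600
= 0.456548 + 6.483486 = 6.940034 amu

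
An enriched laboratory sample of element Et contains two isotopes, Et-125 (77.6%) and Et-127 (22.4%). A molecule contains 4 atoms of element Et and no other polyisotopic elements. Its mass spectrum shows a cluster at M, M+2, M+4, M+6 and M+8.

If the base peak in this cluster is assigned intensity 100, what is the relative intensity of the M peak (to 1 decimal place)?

86.6

Term probabilities: M 0.3626, M+2 0.4187, M+4 0.1813, M+6 0.0349, M+8 0.0025. Base peak = M+2.
P(M+2) = C(4,1) × 0.776^3 × 0.224^1 = 4 × 0.46728858 × 0.2240 = 0.418691 (base)
P(M) = C(4,0) × 0.776^4 × 0.224^0 = 1 × 0.36261593 × 1.0000 = 0.362616
Relative intensity = 0.362616 / 0.418691 × 100 = 86.6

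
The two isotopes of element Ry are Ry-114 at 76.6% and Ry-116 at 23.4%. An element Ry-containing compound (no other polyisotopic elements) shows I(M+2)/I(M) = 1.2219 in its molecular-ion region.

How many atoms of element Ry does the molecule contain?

The M+2/M ratio from n Ry atoms is n · q/p = n · 0.234/0.766.
n = 1.2219 × 0.766/0.234 = 4.00 ≈ 4

4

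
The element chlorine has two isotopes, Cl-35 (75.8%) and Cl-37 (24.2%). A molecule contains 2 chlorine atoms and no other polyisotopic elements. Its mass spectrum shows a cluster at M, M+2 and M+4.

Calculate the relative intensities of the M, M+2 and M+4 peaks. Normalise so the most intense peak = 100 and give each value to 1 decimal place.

100.0 : 63.9 : 10.2

Expanding (0.758 + 0.242)^2:
P(M) = 0.758^2 = 0.574564
P(M+2) = 2 × 0.758^1 × 0.242^1 = 0.366872
P(M+4) = 0.242^2 = 0.058564
The M peak is largest (0.574564); scaling to 100 gives 100.0 : 63.9 : 10.2.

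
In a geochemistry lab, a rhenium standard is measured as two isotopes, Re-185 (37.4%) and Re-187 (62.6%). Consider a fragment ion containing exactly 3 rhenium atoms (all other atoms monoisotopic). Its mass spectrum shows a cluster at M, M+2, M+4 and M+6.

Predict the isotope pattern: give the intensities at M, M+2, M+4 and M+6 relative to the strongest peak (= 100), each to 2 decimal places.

Expanding (0.374 + 0.626)^3:
P(M) = 0.374^3 = 0.052314
P(M+2) = 3 × 0.374^2 × 0.626^1 = 0.262687
P(M+4) = 3 × 0.374^1 × 0.626^2 = 0.439685
P(M+6) = 0.626^3 = 0.245314
The M+4 peak is largest (0.439685); scaling to 100 gives 11.90 : 59.74 : 100.00 : 55.79.

11.90 : 59.74 : 100.00 : 55.79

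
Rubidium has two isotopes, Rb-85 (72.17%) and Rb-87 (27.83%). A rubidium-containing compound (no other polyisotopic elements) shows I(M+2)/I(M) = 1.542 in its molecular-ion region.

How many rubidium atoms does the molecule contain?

4

For n independent Rb atoms, I(M+2)/I(M) = n · (abundance Rb-87) / (abundance Rb-85) = n · 0.2783/0.7217.
n = 1.542 × 0.7217/0.2783 = 4.00 ≈ 4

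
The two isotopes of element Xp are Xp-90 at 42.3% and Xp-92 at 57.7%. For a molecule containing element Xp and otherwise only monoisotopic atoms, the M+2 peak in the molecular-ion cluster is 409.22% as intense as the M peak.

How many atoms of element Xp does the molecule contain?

With n Xp atoms, P(M+2)/P(M) = C(n,1)·p^(n−1)q / p^n = n·q/p = n · 0.577/0.423.
n = 4.0922 × 0.423/0.577 = 3.00 ≈ 3

3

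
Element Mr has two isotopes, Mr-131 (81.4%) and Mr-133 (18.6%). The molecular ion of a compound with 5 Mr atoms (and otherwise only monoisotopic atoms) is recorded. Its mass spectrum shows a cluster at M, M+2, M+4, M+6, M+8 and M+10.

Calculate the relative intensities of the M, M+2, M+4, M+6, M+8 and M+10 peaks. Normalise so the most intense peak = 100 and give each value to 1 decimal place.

Expanding (0.814 + 0.186)^5:
P(M) = 0.814^5 = 0.357373
P(M+2) = 5 × 0.814^4 × 0.186^1 = 0.408301
P(M+4) = 10 × 0.814^3 × 0.186^2 = 0.186595
P(M+6) = 10 × 0.814^2 × 0.186^3 = 0.042637
P(M+8) = 5 × 0.814^1 × 0.186^4 = 0.004871
P(M+10) = 0.186^5 = 0.000223
The M+2 peak is largest (0.408301); scaling to 100 gives 87.5 : 100.0 : 45.7 : 10.4 : 1.2 : 0.1.

87.5 : 100.0 : 45.7 : 10.4 : 1.2 : 0.1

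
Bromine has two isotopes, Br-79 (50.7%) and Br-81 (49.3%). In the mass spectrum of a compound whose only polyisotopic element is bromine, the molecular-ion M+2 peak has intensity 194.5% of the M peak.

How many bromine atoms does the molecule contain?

The M+2/M ratio from n Br atoms is n · q/p = n · 0.493/0.507.
n = 1.945 × 0.507/0.493 = 2.00 ≈ 2

2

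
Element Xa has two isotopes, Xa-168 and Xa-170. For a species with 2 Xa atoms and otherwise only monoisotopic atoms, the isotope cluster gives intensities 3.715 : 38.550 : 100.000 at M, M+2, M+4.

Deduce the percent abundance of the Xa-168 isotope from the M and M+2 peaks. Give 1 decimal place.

16.2%

Write p for the Xa-168 fraction. I(M+2)/I(M) = [C(2,1)·p^1·(1−p)] / p^2 = 2·(1−p)/p = 38.550/3.715 = 10.3769
(1−p)/p = 10.3769/2 = 5.1884  ⇒  p = 1/(1 + 5.1884) = 0.1616
Xa-168: 16.2%, Xa-170: 83.8%.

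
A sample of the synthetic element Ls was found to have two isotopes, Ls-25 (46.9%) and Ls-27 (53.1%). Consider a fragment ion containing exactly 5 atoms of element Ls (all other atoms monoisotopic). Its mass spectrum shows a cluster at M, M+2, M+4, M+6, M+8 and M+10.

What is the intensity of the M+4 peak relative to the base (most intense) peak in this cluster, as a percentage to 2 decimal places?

Binomial terms of (0.469 + 0.531)^5: M 0.0227, M+2 0.1285, M+4 0.2909, M+6 0.3293, M+8 0.1864, M+10 0.0422 → M+6 is the base peak.
P(M+6) = C(5,3) × 0.469^2 × 0.531^3 = 10 × 0.219961 × 0.14972129 = 0.329328 (base)
P(M+4) = C(5,2) × 0.469^3 × 0.531^2 = 10 × 0.10316171 × 0.281961 = 0.290876
Relative intensity = 0.290876 / 0.329328 × 100 = 88.32

88.32%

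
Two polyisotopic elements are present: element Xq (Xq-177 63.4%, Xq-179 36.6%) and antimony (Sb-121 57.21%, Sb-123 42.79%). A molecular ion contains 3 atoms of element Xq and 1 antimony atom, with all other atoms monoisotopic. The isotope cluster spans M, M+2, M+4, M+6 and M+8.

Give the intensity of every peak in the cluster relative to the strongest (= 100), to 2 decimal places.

Element Xq pattern (n=3): 0.2548401 : 0.44134769 : 0.25478431 : 0.0490279
Antimony pattern (n=1): 0.5721 : 0.4279
Convolve the two distributions (both contribute in 2-u steps):
  M: 0.2548401×0.5721 = 0.145794
  M+2: 0.2548401×0.4279 + 0.44134769×0.5721 = 0.361541
  M+4: 0.44134769×0.4279 + 0.25478431×0.5721 = 0.334615
  M+6: 0.25478431×0.4279 + 0.0490279×0.5721 = 0.137071
  M+8: 0.0490279×0.4279 = 0.020979
Scale to base peak (0.361541) = 100: 40.33 : 100.00 : 92.55 : 37.91 : 5.80

40.33 : 100.00 : 92.55 : 37.91 : 5.80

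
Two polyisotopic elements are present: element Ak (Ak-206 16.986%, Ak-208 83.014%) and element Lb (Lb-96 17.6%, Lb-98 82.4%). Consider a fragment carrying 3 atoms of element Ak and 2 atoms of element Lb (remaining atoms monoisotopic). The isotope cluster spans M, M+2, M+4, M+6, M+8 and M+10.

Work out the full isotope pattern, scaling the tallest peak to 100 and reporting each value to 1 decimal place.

0.0 : 0.9 : 8.7 : 41.6 : 100.0 : 96.1

Element Ak pattern (n=3): 0.00490087 : 0.07185464 : 0.3511681 : 0.57207639
Element Lb pattern (n=2): 0.030976 : 0.290048 : 0.678976
Convolve the two distributions (both contribute in 2-u steps):
  M: 0.00490087×0.030976 = 0.000152
  M+2: 0.00490087×0.290048 + 0.07185464×0.030976 = 0.003647
  M+4: 0.00490087×0.678976 + 0.07185464×0.290048 + 0.3511681×0.030976 = 0.035047
  M+6: 0.07185464×0.678976 + 0.3511681×0.290048 + 0.57207639×0.030976 = 0.168364
  M+8: 0.3511681×0.678976 + 0.57207639×0.290048 = 0.404364
  M+10: 0.57207639×0.678976 = 0.388426
Scale to base peak (0.404364) = 100: 0.0 : 0.9 : 8.7 : 41.6 : 100.0 : 96.1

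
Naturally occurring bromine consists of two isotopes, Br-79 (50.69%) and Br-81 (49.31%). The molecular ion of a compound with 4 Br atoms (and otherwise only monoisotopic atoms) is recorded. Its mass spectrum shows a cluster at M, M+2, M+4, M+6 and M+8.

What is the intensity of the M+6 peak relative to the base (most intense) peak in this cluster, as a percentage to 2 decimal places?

Binomial terms of (0.5069 + 0.4931)^4: M 0.0660, M+2 0.2569, M+4 0.3749, M+6 0.2431, M+8 0.0591 → M+4 is the base peak.
P(M+4) = C(4,2) × 0.5069^2 × 0.4931^2 = 6 × 0.25694761 × 0.24314761 = 0.374857 (base)
P(M+6) = C(4,3) × 0.5069^1 × 0.4931^3 = 4 × 0.5069 × 0.11989609 = 0.243101
Relative intensity = 0.243101 / 0.374857 × 100 = 64.85

64.85%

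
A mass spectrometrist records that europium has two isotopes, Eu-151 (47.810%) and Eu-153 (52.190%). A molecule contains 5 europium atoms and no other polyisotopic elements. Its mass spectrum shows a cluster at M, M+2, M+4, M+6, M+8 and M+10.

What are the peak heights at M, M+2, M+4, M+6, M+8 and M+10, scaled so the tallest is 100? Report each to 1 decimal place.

Each Eu atom is independently Eu-151 (p = 0.47810) or Eu-153 (q = 0.52190); the cluster is the binomial expansion (p + q)^5.
P(M) = 0.47810^5 = 0.024980
P(M+2) = 5 × 0.47810^4 × 0.52190^1 = 0.136343
P(M+4) = 10 × 0.47810^3 × 0.52190^2 = 0.297667
P(M+6) = 10 × 0.47810^2 × 0.52190^3 = 0.324937
P(M+8) = 5 × 0.47810^1 × 0.52190^4 = 0.177353
P(M+10) = 0.52190^5 = 0.038720
The M+6 peak is largest (0.324937); scaling to 100 gives 7.7 : 42.0 : 91.6 : 100.0 : 54.6 : 11.9.

7.7 : 42.0 : 91.6 : 100.0 : 54.6 : 11.9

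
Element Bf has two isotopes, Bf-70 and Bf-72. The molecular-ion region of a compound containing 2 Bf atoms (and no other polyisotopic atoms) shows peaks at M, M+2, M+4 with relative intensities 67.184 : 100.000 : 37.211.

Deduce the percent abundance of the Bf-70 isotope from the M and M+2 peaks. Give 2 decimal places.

If p is the fraction of Bf that is Bf-70, then I(M+2)/I(M) = [C(2,1)·p^1·(1−p)] / p^2 = 2·(1−p)/p = 100.000/67.184 = 1.4884
(1−p)/p = 1.4884/2 = 0.7442  ⇒  p = 1/(1 + 0.7442) = 0.5733
Bf-70: 57.33%, Bf-72: 42.67%.

57.33%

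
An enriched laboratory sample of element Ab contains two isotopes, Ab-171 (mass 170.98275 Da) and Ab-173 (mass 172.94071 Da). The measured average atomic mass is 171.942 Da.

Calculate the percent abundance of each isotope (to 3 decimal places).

With x = fraction of Ab-171 (so Ab-173 is 1 − x):
170.98275·x + 172.94071·(1 − x) = 171.942
(170.98275 − 172.94071)·x = 171.942 − 172.94071
x = -0.99871 / -1.95796 = 0.51008 → 51.008% Ab-171, 48.992% Ab-173.

Ab-171: 51.008%, Ab-173: 48.992%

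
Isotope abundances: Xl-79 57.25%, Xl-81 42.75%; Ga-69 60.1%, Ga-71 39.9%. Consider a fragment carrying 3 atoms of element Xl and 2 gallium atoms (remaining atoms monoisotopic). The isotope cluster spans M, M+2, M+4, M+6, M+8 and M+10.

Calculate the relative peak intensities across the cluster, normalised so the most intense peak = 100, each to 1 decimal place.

Element Xl pattern (n=3): 0.18764045 : 0.42034739 : 0.31388386 : 0.0781283
Gallium pattern (n=2): 0.361201 : 0.479598 : 0.159201
Convolve the two distributions (both contribute in 2-u steps):
  M: 0.18764045×0.361201 = 0.067776
  M+2: 0.18764045×0.479598 + 0.42034739×0.361201 = 0.241822
  M+4: 0.18764045×0.159201 + 0.42034739×0.479598 + 0.31388386×0.361201 = 0.344845
  M+6: 0.42034739×0.159201 + 0.31388386×0.479598 + 0.0781283×0.361201 = 0.245678
  M+8: 0.31388386×0.159201 + 0.0781283×0.479598 = 0.087441
  M+10: 0.0781283×0.159201 = 0.012438
Scale to base peak (0.344845) = 100: 19.7 : 70.1 : 100.0 : 71.2 : 25.4 : 3.6

19.7 : 70.1 : 100.0 : 71.2 : 25.4 : 3.6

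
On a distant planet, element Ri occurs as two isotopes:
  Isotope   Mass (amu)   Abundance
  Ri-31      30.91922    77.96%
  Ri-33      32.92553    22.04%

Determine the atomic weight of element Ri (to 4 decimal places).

Ar = Σ fᵢ·mᵢ = 0.7796 × 30.91922 + 0.2204 × 32.92553
= 24.104624 + 7.256787 = 31.361411 amu

31.3614 amu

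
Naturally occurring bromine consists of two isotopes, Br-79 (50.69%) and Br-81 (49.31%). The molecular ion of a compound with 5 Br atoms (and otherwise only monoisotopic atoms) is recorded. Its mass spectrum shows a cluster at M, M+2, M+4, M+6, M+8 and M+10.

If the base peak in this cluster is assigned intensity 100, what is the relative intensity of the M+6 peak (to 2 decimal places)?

Binomial terms of (0.5069 + 0.4931)^5: M 0.0335, M+2 0.1628, M+4 0.3167, M+6 0.3081, M+8 0.1498, M+10 0.0292 → M+4 is the base peak.
P(M+4) = C(5,2) × 0.5069^3 × 0.4931^2 = 10 × 0.13024674 × 0.24314761 = 0.316692 (base)
P(M+6) = C(5,3) × 0.5069^2 × 0.4931^3 = 10 × 0.25694761 × 0.11989609 = 0.308070
Relative intensity = 0.308070 / 0.316692 × 100 = 97.28

97.28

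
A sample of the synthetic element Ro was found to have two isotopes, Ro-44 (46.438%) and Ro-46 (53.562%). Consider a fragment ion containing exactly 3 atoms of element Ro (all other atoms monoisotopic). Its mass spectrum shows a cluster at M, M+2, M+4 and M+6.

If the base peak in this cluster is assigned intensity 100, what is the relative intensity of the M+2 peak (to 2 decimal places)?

86.70

(0.46438 + 0.53562)^3 gives M 0.1001, M+2 0.3465, M+4 0.3997, M+6 0.1537; the largest is M+4.
P(M+4) = C(3,2) × 0.46438^1 × 0.53562^2 = 3 × 0.46438 × 0.28688878 = 0.399676 (base)
P(M+2) = C(3,1) × 0.46438^2 × 0.53562^1 = 3 × 0.21564878 × 0.53562 = 0.346517
Relative intensity = 0.346517 / 0.399676 × 100 = 86.70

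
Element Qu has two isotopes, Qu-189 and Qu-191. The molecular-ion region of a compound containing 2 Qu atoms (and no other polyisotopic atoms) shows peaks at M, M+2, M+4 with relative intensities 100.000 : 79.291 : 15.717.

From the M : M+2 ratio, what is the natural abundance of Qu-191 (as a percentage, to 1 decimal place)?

Write p for the Qu-189 fraction. I(M+2)/I(M) = [C(2,1)·p^1·(1−p)] / p^2 = 2·(1−p)/p = 79.291/100.000 = 0.7929
(1−p)/p = 0.7929/2 = 0.3965  ⇒  p = 1/(1 + 0.3965) = 0.7161
Qu-189: 71.6%, Qu-191: 28.4%.

28.4%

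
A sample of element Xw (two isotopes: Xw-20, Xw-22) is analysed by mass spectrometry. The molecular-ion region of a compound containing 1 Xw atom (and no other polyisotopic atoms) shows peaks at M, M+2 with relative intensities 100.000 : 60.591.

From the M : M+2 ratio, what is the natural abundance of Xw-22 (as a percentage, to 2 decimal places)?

Let p = fractional abundance of Xw-20. I(M+2)/I(M) = [C(1,1)·p^0·(1−p)] / p^1 = 1·(1−p)/p = 60.591/100.000 = 0.6059
(1−p)/p = 0.6059/1 = 0.6059  ⇒  p = 1/(1 + 0.6059) = 0.6227
Xw-20: 62.27%, Xw-22: 37.73%.

37.73%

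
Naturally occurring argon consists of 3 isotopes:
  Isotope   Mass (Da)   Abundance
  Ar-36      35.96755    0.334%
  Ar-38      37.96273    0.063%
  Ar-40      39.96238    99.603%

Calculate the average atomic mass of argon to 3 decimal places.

Average mass = Σ (abundance × isotope mass) = 0.00334 × 35.96755 + 0.00063 × 37.96273 + 0.99603 × 39.96238
= 0.120132 + 0.023917 + 39.803729 = 39.947778 Da

39.948 Da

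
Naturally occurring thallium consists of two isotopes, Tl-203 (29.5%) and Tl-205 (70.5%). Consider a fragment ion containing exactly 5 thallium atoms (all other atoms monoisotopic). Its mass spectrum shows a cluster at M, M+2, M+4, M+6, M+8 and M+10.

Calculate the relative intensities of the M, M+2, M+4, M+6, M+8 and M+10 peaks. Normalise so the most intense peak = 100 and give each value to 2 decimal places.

0.61 : 7.33 : 35.02 : 83.69 : 100.00 : 47.80

Each Tl atom is independently Tl-203 (p = 0.295) or Tl-205 (q = 0.705); the cluster is the binomial expansion (p + q)^5.
P(M) = 0.295^5 = 0.002234
P(M+2) = 5 × 0.295^4 × 0.705^1 = 0.026696
P(M+4) = 10 × 0.295^3 × 0.705^2 = 0.127598
P(M+6) = 10 × 0.295^2 × 0.705^3 = 0.304938
P(M+8) = 5 × 0.295^1 × 0.705^4 = 0.364375
P(M+10) = 0.705^5 = 0.174159
The M+8 peak is largest (0.364375); scaling to 100 gives 0.61 : 7.33 : 35.02 : 83.69 : 100.00 : 47.80.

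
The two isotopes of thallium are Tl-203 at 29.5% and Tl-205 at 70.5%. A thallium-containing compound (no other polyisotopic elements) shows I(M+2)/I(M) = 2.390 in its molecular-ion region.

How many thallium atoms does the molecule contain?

1

The M+2/M ratio from n Tl atoms is n · q/p = n · 0.705/0.295.
n = 2.390 × 0.295/0.705 = 1.00 ≈ 1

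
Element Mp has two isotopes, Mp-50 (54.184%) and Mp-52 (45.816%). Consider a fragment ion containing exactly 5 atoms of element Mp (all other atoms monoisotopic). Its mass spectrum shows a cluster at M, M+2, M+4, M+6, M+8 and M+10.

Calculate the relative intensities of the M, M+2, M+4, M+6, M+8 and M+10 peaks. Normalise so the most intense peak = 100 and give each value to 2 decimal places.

Expanding (0.54184 + 0.45816)^5:
P(M) = 0.54184^5 = 0.046704
P(M+2) = 5 × 0.54184^4 × 0.45816^1 = 0.197456
P(M+4) = 10 × 0.54184^3 × 0.45816^2 = 0.333924
P(M+6) = 10 × 0.54184^2 × 0.45816^3 = 0.282354
P(M+8) = 5 × 0.54184^1 × 0.45816^4 = 0.119374
P(M+10) = 0.45816^5 = 0.020188
The M+4 peak is largest (0.333924); scaling to 100 gives 13.99 : 59.13 : 100.00 : 84.56 : 35.75 : 6.05.

13.99 : 59.13 : 100.00 : 84.56 : 35.75 : 6.05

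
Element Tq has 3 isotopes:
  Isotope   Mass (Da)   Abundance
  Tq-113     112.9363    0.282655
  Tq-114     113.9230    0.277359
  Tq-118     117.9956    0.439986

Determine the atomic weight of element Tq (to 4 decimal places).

Average mass = Σ (abundance × isotope mass) = 0.282655 × 112.9363 + 0.277359 × 113.9230 + 0.439986 × 117.9956
= 31.92201 + 31.59757 + 51.91641 = 115.43599 Da

115.4360 Da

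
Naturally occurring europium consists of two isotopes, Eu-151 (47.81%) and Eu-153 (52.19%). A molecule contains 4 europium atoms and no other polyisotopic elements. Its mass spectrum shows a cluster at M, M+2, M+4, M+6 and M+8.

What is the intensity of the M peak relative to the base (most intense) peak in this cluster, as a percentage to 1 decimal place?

14.0%

Term probabilities: M 0.0522, M+2 0.2281, M+4 0.3736, M+6 0.2719, M+8 0.0742. Base peak = M+4.
P(M+4) = C(4,2) × 0.4781^2 × 0.5219^2 = 6 × 0.22857961 × 0.27237961 = 0.373563 (base)
P(M) = C(4,0) × 0.4781^4 × 0.5219^0 = 1 × 0.05224864 × 1.0000 = 0.052249
Relative intensity = 0.052249 / 0.373563 × 100 = 14.0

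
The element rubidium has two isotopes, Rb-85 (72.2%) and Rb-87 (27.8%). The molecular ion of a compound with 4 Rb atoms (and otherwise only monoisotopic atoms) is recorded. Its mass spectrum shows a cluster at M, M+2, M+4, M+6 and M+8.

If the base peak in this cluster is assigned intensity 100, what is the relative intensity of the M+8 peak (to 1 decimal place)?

1.4

Binomial terms of (0.722 + 0.278)^4: M 0.2717, M+2 0.4185, M+4 0.2417, M+6 0.0620, M+8 0.0060 → M+2 is the base peak.
P(M+2) = C(4,1) × 0.722^3 × 0.278^1 = 4 × 0.37636705 × 0.2780 = 0.418520 (base)
P(M+8) = C(4,4) × 0.722^0 × 0.278^4 = 1 × 1.0000 × 0.00597282 = 0.005973
Relative intensity = 0.005973 / 0.418520 × 100 = 1.4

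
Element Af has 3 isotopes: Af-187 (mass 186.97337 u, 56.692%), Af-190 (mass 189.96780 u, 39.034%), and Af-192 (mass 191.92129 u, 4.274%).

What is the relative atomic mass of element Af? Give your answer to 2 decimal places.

Weight each isotope mass by its fractional abundance: 0.56692 × 186.97337 + 0.39034 × 189.96780 + 0.04274 × 191.92129
= 105.998943 + 74.152031 + 8.202716 = 188.353690 u

188.35 u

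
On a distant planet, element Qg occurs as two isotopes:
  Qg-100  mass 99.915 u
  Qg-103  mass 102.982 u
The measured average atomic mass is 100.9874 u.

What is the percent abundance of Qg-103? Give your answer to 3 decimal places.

34.966%

With x = fraction of Qg-100 (so Qg-103 is 1 − x):
99.915·x + 102.982·(1 − x) = 100.9874
(99.915 − 102.982)·x = 100.9874 − 102.982
x = -1.9946 / -3.067 = 0.65034 → 65.034% Qg-100, 34.966% Qg-103.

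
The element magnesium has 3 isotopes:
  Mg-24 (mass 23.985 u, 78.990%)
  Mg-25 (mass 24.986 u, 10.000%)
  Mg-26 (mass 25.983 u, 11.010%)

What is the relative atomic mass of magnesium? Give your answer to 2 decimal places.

24.31 u

The abundance-weighted mean is 0.78990 × 23.985 + 0.10000 × 24.986 + 0.11010 × 25.983
= 18.9458 + 2.4986 + 2.8607 = 24.3051 u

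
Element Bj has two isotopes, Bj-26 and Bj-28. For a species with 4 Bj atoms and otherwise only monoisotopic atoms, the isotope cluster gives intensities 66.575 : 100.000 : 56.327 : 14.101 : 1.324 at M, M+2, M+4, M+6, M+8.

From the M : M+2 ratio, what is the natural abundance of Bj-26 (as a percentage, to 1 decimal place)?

Let p = fractional abundance of Bj-26. I(M+2)/I(M) = [C(4,1)·p^3·(1−p)] / p^4 = 4·(1−p)/p = 100.000/66.575 = 1.5021
(1−p)/p = 1.5021/4 = 0.3755  ⇒  p = 1/(1 + 0.3755) = 0.7270
Bj-26: 72.7%, Bj-28: 27.3%.

72.7%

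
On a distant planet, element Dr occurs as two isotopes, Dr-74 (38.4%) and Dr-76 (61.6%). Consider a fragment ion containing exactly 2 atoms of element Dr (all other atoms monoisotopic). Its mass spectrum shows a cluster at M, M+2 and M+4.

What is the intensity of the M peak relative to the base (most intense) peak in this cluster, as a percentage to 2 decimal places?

31.17%

Term probabilities: M 0.1475, M+2 0.4731, M+4 0.3795. Base peak = M+2.
P(M+2) = C(2,1) × 0.384^1 × 0.616^1 = 2 × 0.3840 × 0.6160 = 0.473088 (base)
P(M) = C(2,0) × 0.384^2 × 0.616^0 = 1 × 0.147456 × 1.0000 = 0.147456
Relative intensity = 0.147456 / 0.473088 × 100 = 31.17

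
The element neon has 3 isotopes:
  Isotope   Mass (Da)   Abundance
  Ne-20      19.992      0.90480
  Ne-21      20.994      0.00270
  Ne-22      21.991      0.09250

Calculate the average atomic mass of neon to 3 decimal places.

Weight each isotope mass by its fractional abundance: 0.90480 × 19.992 + 0.00270 × 20.994 + 0.09250 × 21.991
= 18.0888 + 0.0567 + 2.0342 = 20.1797 Da

20.180 Da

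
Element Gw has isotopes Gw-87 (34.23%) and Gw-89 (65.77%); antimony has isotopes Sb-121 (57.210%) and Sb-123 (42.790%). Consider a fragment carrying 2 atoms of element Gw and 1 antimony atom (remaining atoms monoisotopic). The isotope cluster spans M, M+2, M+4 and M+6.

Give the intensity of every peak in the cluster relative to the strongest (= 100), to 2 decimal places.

15.23 : 69.92 : 100.00 : 42.05

Element Gw pattern (n=2): 0.11716929 : 0.45026142 : 0.43256929
Antimony pattern (n=1): 0.5721 : 0.4279
Convolve the two distributions (both contribute in 2-u steps):
  M: 0.11716929×0.5721 = 0.067033
  M+2: 0.11716929×0.4279 + 0.45026142×0.5721 = 0.307731
  M+4: 0.45026142×0.4279 + 0.43256929×0.5721 = 0.440140
  M+6: 0.43256929×0.4279 = 0.185096
Scale to base peak (0.440140) = 100: 15.23 : 69.92 : 100.00 : 42.05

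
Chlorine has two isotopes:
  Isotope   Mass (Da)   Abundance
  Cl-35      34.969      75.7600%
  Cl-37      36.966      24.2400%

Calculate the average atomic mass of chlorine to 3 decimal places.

35.453 Da

Weight each isotope mass by its fractional abundance: 0.757600 × 34.969 + 0.242400 × 36.966
= 26.4925 + 8.9606 = 35.4531 Da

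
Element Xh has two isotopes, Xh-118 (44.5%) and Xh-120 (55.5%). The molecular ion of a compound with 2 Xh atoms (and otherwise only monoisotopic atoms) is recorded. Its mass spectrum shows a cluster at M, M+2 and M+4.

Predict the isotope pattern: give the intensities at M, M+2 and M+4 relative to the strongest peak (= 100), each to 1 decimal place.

The 2 Xh atoms are independent, so intensities follow the terms of (0.445 + 0.555)^2.
P(M) = 0.445^2 = 0.198025
P(M+2) = 2 × 0.445^1 × 0.555^1 = 0.493950
P(M+4) = 0.555^2 = 0.308025
The M+2 peak is largest (0.493950); scaling to 100 gives 40.1 : 100.0 : 62.4.

40.1 : 100.0 : 62.4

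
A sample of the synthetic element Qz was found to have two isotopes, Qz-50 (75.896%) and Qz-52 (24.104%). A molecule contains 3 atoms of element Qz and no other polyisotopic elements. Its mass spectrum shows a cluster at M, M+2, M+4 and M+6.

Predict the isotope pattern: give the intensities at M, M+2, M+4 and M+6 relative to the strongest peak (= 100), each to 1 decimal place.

100.0 : 95.3 : 30.3 : 3.2

Each Qz atom is independently Qz-50 (p = 0.75896) or Qz-52 (q = 0.24104); the cluster is the binomial expansion (p + q)^3.
P(M) = 0.75896^3 = 0.437176
P(M+2) = 3 × 0.75896^2 × 0.24104^1 = 0.416532
P(M+4) = 3 × 0.75896^1 × 0.24104^2 = 0.132287
P(M+6) = 0.24104^3 = 0.014004
The M peak is largest (0.437176); scaling to 100 gives 100.0 : 95.3 : 30.3 : 3.2.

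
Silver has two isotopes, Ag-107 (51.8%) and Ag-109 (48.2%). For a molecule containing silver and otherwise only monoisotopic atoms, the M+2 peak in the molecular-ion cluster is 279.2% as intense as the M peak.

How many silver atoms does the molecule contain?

3

With n Ag atoms, P(M+2)/P(M) = C(n,1)·p^(n−1)q / p^n = n·q/p = n · 0.482/0.518.
n = 2.792 × 0.518/0.482 = 3.00 ≈ 3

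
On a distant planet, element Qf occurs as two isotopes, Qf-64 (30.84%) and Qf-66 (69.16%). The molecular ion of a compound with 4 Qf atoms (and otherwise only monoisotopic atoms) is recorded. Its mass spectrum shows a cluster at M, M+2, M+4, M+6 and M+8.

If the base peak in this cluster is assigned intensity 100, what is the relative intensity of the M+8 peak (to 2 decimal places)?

Term probabilities: M 0.0090, M+2 0.0811, M+4 0.2730, M+6 0.4081, M+8 0.2288. Base peak = M+6.
P(M+6) = C(4,3) × 0.3084^1 × 0.6916^3 = 4 × 0.3084 × 0.33079958 = 0.408074 (base)
P(M+8) = C(4,4) × 0.3084^0 × 0.6916^4 = 1 × 1.0000 × 0.22878099 = 0.228781
Relative intensity = 0.228781 / 0.408074 × 100 = 56.06

56.06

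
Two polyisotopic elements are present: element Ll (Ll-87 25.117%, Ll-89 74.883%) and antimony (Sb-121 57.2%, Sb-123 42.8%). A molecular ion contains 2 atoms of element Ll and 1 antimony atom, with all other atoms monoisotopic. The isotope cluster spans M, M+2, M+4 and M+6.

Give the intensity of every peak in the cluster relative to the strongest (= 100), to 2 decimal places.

Element Ll pattern (n=2): 0.06308637 : 0.37616726 : 0.56074637
Antimony pattern (n=1): 0.5720 : 0.4280
Convolve the two distributions (both contribute in 2-u steps):
  M: 0.06308637×0.5720 = 0.036085
  M+2: 0.06308637×0.4280 + 0.37616726×0.5720 = 0.242169
  M+4: 0.37616726×0.4280 + 0.56074637×0.5720 = 0.481747
  M+6: 0.56074637×0.4280 = 0.239999
Scale to base peak (0.481747) = 100: 7.49 : 50.27 : 100.00 : 49.82

7.49 : 50.27 : 100.00 : 49.82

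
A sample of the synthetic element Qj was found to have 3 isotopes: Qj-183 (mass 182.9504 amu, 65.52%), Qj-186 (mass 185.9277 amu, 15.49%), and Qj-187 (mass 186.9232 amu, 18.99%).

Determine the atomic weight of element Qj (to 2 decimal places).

The abundance-weighted mean is 0.6552 × 182.9504 + 0.1549 × 185.9277 + 0.1899 × 186.9232
= 119.86910 + 28.80020 + 35.49672 = 184.16602 amu

184.17 amu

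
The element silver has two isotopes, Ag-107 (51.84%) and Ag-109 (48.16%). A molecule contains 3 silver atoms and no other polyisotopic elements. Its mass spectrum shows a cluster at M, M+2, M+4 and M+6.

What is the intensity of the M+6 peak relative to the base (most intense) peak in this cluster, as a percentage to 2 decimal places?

Binomial terms of (0.5184 + 0.4816)^3: M 0.1393, M+2 0.3883, M+4 0.3607, M+6 0.1117 → M+2 is the base peak.
P(M+2) = C(3,1) × 0.5184^2 × 0.4816^1 = 3 × 0.26873856 × 0.4816 = 0.388273 (base)
P(M+6) = C(3,3) × 0.5184^0 × 0.4816^3 = 1 × 1.0000 × 0.11170161 = 0.111702
Relative intensity = 0.111702 / 0.388273 × 100 = 28.77

28.77%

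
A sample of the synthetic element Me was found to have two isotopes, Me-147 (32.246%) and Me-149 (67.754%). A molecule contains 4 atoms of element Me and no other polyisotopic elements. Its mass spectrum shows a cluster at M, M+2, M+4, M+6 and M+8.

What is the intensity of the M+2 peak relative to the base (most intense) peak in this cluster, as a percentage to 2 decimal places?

(0.32246 + 0.67754)^4 gives M 0.0108, M+2 0.0909, M+4 0.2864, M+6 0.4012, M+8 0.2107; the largest is M+6.
P(M+6) = C(4,3) × 0.32246^1 × 0.67754^3 = 4 × 0.32246 × 0.31103182 = 0.401181 (base)
P(M+2) = C(4,1) × 0.32246^3 × 0.67754^1 = 4 × 0.03352954 × 0.67754 = 0.090870
Relative intensity = 0.090870 / 0.401181 × 100 = 22.65

22.65%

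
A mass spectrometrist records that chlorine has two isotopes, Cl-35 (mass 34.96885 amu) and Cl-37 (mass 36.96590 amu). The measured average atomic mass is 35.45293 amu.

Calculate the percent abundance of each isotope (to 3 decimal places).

Cl-35: 75.760%, Cl-37: 24.240%

Let x be the fractional abundance of Cl-35; then Cl-37 has abundance 1 − x.
34.96885·x + 36.96590·(1 − x) = 35.45293
(34.96885 − 36.96590)·x = 35.45293 − 36.96590
x = -1.51297 / -1.99705 = 0.75760 → 75.760% Cl-35, 24.240% Cl-37.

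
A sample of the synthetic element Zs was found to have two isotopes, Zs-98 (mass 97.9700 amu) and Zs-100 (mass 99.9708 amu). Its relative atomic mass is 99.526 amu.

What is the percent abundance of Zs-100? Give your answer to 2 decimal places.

77.77%

Let x be the fractional abundance of Zs-98; then Zs-100 has abundance 1 − x.
97.9700·x + 99.9708·(1 − x) = 99.526
(97.9700 − 99.9708)·x = 99.526 − 99.9708
x = -0.4448 / -2.0008 = 0.22231 → 22.23% Zs-98, 77.77% Zs-100.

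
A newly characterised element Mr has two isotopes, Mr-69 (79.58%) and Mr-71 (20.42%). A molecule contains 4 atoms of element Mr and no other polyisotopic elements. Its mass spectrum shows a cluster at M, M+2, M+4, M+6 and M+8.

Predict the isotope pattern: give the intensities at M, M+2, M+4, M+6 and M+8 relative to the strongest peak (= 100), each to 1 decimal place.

Expanding (0.7958 + 0.2042)^4:
P(M) = 0.7958^4 = 0.401066
P(M+2) = 4 × 0.7958^3 × 0.2042^1 = 0.411649
P(M+4) = 6 × 0.7958^2 × 0.2042^2 = 0.158442
P(M+6) = 4 × 0.7958^1 × 0.2042^3 = 0.027104
P(M+8) = 0.2042^4 = 0.001739
The M+2 peak is largest (0.411649); scaling to 100 gives 97.4 : 100.0 : 38.5 : 6.6 : 0.4.

97.4 : 100.0 : 38.5 : 6.6 : 0.4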